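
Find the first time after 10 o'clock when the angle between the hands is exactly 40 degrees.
At t minutes past 10:00, the hour hand is at 30 x 10 + 0.5t degrees and the minute hand is at 6t degrees.
The smaller angle between them is 40 degrees when |30H - 5.5t| = 40 or |30H - 5.5t| = 320.
With H = 10, solve 30 x 10 - 5.5t = +/- target for each target:
  t = (30 x 10 - 40) / 5.5 = 47.27
  t = (30 x 10 + 40) / 5.5 = 61.82 (outside (0, 60))
  t = (30 x 10 - 320) / 5.5 = -3.64 (outside (0, 60))
  t = (30 x 10 + 320) / 5.5 = 112.73 (outside (0, 60))
Valid solutions in (0, 60): {47.27} minutes.
The first occurrence is t = 47.27 minutes.
The hands form a 40-degree angle at 47.27 minutes past 10:00.

Final answer: 47.27 minutes past 10:00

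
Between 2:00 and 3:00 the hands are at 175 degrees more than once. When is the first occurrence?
At t minutes past 2:00, the hour hand is at 30 x 2 + 0.5t degrees and the minute hand is at 6t degrees.
The smaller angle between them is 175 degrees when |30H - 5.5t| = 175 or |30H - 5.5t| = 185.
With H = 2, solve 30 x 2 - 5.5t = +/- target for each target:
  t = (30 x 2 - 175) / 5.5 = -20.91 (outside (0, 60))
  t = (30 x 2 + 175) / 5.5 = 42.73
  t = (30 x 2 - 185) / 5.5 = -22.73 (outside (0, 60))
  t = (30 x 2 + 185) / 5.5 = 44.55
Valid solutions in (0, 60): {42.73, 44.55} minutes.
The first occurrence is t = 42.73 minutes.
The hands form a 175-degree angle at 42.73 minutes past 2:00.

Final answer: 42.73 minutes past 2:00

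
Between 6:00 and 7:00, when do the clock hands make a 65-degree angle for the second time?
At t minutes past 6:00, the hour hand is at 30 x 6 + 0.5t degrees and the minute hand is at 6t degrees.
The smaller angle between them is 65 degrees when |30H - 5.5t| = 65 or |30H - 5.5t| = 295.
With H = 6, solve 30 x 6 - 5.5t = +/- target for each target:
  t = (30 x 6 - 65) / 5.5 = 20.91
  t = (30 x 6 + 65) / 5.5 = 44.55
  t = (30 x 6 - 295) / 5.5 = -20.91 (outside (0, 60))
  t = (30 x 6 + 295) / 5.5 = 86.36 (outside (0, 60))
Valid solutions in (0, 60): {20.91, 44.55} minutes.
The second occurrence is t = 44.55 minutes.
The hands form a 65-degree angle at 44.55 minutes past 6:00.

Final answer: 44.55 minutes past 6:00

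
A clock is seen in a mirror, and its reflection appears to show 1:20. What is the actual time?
Reflection across the vertical (12-6) axis maps a hand at angle A degrees to (360 - A) degrees, which sends a reading of T minutes past 12:00 to (720 - T) minutes past 12:00.
Mirror reads 1:20 = 80 minutes past 12:00.
Actual time: (720 - 80) mod 720 = 640 minutes = 10:40.

Final answer: 10:40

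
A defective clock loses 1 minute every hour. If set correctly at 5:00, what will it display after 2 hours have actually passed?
For every 60 true minutes, the faulty clock advances 60 - 1 = 59 minutes.
True elapsed: 2 hours = 120 minutes.
Faulty clock advances: 120 x 59/60 = 118 minutes (drift: 2 minutes behind).
Shown time: 5:00 + 118 minutes = 6:58.

Final answer: 6:58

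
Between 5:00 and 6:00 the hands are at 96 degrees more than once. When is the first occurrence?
At t minutes past 5:00, the hour hand is at 30 x 5 + 0.5t degrees and the minute hand is at 6t degrees.
The smaller angle between them is 96 degrees when |30H - 5.5t| = 96 or |30H - 5.5t| = 264.
With H = 5, solve 30 x 5 - 5.5t = +/- target for each target:
  t = (30 x 5 - 96) / 5.5 = 9.82
  t = (30 x 5 + 96) / 5.5 = 44.73
  t = (30 x 5 - 264) / 5.5 = -20.73 (outside (0, 60))
  t = (30 x 5 + 264) / 5.5 = 75.27 (outside (0, 60))
Valid solutions in (0, 60): {9.82, 44.73} minutes.
The first occurrence is t = 9.82 minutes.
The hands form a 96-degree angle at 9.82 minutes past 5:00.

Final answer: 9.82 minutes past 5:00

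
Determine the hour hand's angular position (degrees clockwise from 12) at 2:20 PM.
The hour hand moves 30 degrees per hour and 0.5 degrees per minute.
At 2:20: (2) x 30 + 20 x 0.5 = 60 + 10 = 70 degrees

Final answer: 70 degrees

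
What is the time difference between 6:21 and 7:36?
From 6:21 to 7:36:
(7 x 60 + 36) - (6 x 60 + 21) = 456 - 381 = 75 minutes
= 1 hour and 15 minutes

Final answer: 1 hour and 15 minutes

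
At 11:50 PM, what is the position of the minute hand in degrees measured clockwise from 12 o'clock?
The minute hand moves 6 degrees per minute.
At 11:50: 50 x 6 = 300 degrees

Final answer: 300 degrees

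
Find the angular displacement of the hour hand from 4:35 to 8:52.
The hour hand moves 0.5 degrees per minute.
Time elapsed: 8:52 - 4:35 = 257 minutes
Angular displacement: 257 x 0.5 = 128.5 degrees

Final answer: 128.5 degrees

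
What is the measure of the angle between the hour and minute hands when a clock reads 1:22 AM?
Hour hand position: 1 x 30 + 22 x 0.5 = 41 degrees
Minute hand position: 22 x 6 = 132 degrees
Difference: |41 - 132| = 91 degrees
The angle between the hands is 91 degrees

Final answer: 91 degrees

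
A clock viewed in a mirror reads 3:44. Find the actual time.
Reflection across the vertical (12-6) axis maps a hand at angle A degrees to (360 - A) degrees, which sends a reading of T minutes past 12:00 to (720 - T) minutes past 12:00.
Mirror reads 3:44 = 224 minutes past 12:00.
Actual time: (720 - 224) mod 720 = 496 minutes = 8:16.

Final answer: 8:16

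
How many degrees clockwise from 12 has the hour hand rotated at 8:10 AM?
The hour hand moves 30 degrees per hour and 0.5 degrees per minute.
At 8:10: (8) x 30 + 10 x 0.5 = 240 + 5 = 245 degrees

Final answer: 245 degrees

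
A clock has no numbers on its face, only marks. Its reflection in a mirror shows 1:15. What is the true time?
Reflection across the vertical (12-6) axis maps a hand at angle A degrees to (360 - A) degrees, which sends a reading of T minutes past 12:00 to (720 - T) minutes past 12:00.
Mirror reads 1:15 = 75 minutes past 12:00.
Actual time: (720 - 75) mod 720 = 645 minutes = 10:45.

Final answer: 10:45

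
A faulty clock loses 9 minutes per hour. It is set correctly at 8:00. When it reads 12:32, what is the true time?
For every 60 true minutes, the faulty clock advances 51 minutes, so 1 faulty-clock minute corresponds to 60/51 true minutes.
From 8:00 to 12:32 on the faulty dial is 272 minutes.
True elapsed: 272 x 60/51 = 320 minutes = 5 hours and 20 minutes.
True time: 8:00 + 5 hours and 20 minutes = 1:20.

Final answer: 1:20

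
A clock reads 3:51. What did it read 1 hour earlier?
Starting time: 3:51 = 231 total minutes past 12:00
Subtracting: 1 hour = 60 minutes
231 - 60 = 171 minutes
= 2 hours and 51 minutes past 12:00 = 2:51

Final answer: 2:51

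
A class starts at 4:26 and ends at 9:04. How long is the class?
From 4:26 to 9:04:
(9 x 60 + 4) - (4 x 60 + 26) = 544 - 266 = 278 minutes
= 4 hours and 38 minutes

Final answer: 4 hours and 38 minutes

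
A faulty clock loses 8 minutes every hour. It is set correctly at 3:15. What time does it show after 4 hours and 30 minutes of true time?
For every 60 true minutes, the faulty clock advances 60 - 8 = 52 minutes.
True elapsed: 4 hours and 30 minutes = 270 minutes.
Faulty clock advances: 270 x 52/60 = 234 minutes (drift: 36 minutes behind).
Shown time: 3:15 + 234 minutes = 7:09.

Final answer: 7:09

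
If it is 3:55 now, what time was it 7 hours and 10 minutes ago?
Starting time: 3:55 = 235 total minutes past 12:00
Subtracting: 7 hours and 10 minutes = 430 minutes
235 - 430 = -195 (negative, add 12 hours = 720) = 525 minutes
= 8 hours and 45 minutes past 12:00 = 8:45

Final answer: 8:45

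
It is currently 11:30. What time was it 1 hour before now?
Starting time: 11:30 = 690 total minutes past 12:00
Subtracting: 1 hour = 60 minutes
690 - 60 = 630 minutes
= 10 hours and 30 minutes past 12:00 = 10:30

Final answer: 10:30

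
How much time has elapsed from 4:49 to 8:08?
From 4:49 to 8:08:
(8 x 60 + 8) - (4 x 60 + 49) = 488 - 289 = 199 minutes
= 3 hours and 19 minutes

Final answer: 3 hours and 19 minutes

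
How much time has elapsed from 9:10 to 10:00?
From 9:10 to 10:00:
(10 x 60 + 0) - (9 x 60 + 10) = 600 - 550 = 50 minutes
= 50 minutes

Final answer: 50 minutes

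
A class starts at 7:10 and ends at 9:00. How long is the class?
From 7:10 to 9:00:
(9 x 60 + 0) - (7 x 60 + 10) = 540 - 430 = 110 minutes
= 1 hour and 50 minutes

Final answer: 1 hour and 50 minutes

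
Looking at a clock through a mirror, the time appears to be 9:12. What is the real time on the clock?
Reflection across the vertical (12-6) axis maps a hand at angle A degrees to (360 - A) degrees, which sends a reading of T minutes past 12:00 to (720 - T) minutes past 12:00.
Mirror reads 9:12 = 552 minutes past 12:00.
Actual time: (720 - 552) mod 720 = 168 minutes = 2:48.

Final answer: 2:48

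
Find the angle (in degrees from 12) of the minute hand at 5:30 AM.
The minute hand moves 6 degrees per minute.
At 5:30: 30 x 6 = 180 degrees

Final answer: 180 degrees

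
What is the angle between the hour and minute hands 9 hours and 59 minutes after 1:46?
First find the time 9 hours and 59 minutes after 1:46.
Total minutes: 1 x 60 + 46 + 9 x 60 + 59 = 705.
705 mod 720 = 705 minutes = 11:45.
Now compute the angle at 11:45:
Hour hand: 11 x 30 + 45 x 0.5 = 352.5 degrees
Minute hand: 45 x 6 = 270 degrees
Difference: |352.5 - 270| = 82.5 degrees
The angle is 82.5 degrees

Final answer: 82.5 degrees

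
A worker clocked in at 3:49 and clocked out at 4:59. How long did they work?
From 3:49 to 4:59:
(4 x 60 + 59) - (3 x 60 + 49) = 299 - 229 = 70 minutes
= 1 hour and 10 minutes

Final answer: 1 hour and 10 minutes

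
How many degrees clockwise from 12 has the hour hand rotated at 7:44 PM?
The hour hand moves 30 degrees per hour and 0.5 degrees per minute.
At 7:44: (7) x 30 + 44 x 0.5 = 210 + 22 = 232 degrees

Final answer: 232 degrees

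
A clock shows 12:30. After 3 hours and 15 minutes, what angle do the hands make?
First find the time 3 hours and 15 minutes after 12:30.
Total minutes: 12 x 60 + 30 + 3 x 60 + 15 = 945.
945 mod 720 = 225 minutes = 3:45.
Now compute the angle at 3:45:
Hour hand: 3 x 30 + 45 x 0.5 = 112.5 degrees
Minute hand: 45 x 6 = 270 degrees
Difference: |112.5 - 270| = 157.5 degrees
The angle is 157.5 degrees

Final answer: 157.5 degrees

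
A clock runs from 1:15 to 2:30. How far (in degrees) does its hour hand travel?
The hour hand moves 0.5 degrees per minute.
Time elapsed: 2:30 - 1:15 = 75 minutes
Angular displacement: 75 x 0.5 = 37.5 degrees

Final answer: 37.5 degrees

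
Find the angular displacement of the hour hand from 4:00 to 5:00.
The hour hand moves 0.5 degrees per minute.
Time elapsed: 5:00 - 4:00 = 60 minutes
Angular displacement: 60 x 0.5 = 30 degrees

Final answer: 30 degrees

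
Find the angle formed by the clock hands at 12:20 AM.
Hour hand position: 0 x 30 + 20 x 0.5 = 10 degrees
Minute hand position: 20 x 6 = 120 degrees
Difference: |10 - 120| = 110 degrees
The angle between the hands is 110 degrees

Final answer: 110 degrees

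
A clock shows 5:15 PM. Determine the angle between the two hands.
Hour hand position: 5 x 30 + 15 x 0.5 = 157.5 degrees
Minute hand position: 15 x 6 = 90 degrees
Difference: |157.5 - 90| = 67.5 degrees
The angle between the hands is 67.5 degrees

Final answer: 67.5 degrees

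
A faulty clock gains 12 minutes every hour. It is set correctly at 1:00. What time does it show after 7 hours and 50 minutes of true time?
For every 60 true minutes, the faulty clock advances 60 + 12 = 72 minutes.
True elapsed: 7 hours and 50 minutes = 470 minutes.
Faulty clock advances: 470 x 72/60 = 564 minutes (drift: 94 minutes ahead).
Shown time: 1:00 + 564 minutes = 10:24.

Final answer: 10:24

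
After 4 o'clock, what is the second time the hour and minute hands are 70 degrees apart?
At t minutes past 4:00, the hour hand is at 30 x 4 + 0.5t degrees and the minute hand is at 6t degrees.
The smaller angle between them is 70 degrees when |30H - 5.5t| = 70 or |30H - 5.5t| = 290.
With H = 4, solve 30 x 4 - 5.5t = +/- target for each target:
  t = (30 x 4 - 70) / 5.5 = 9.09
  t = (30 x 4 + 70) / 5.5 = 34.55
  t = (30 x 4 - 290) / 5.5 = -30.91 (outside (0, 60))
  t = (30 x 4 + 290) / 5.5 = 74.55 (outside (0, 60))
Valid solutions in (0, 60): {9.09, 34.55} minutes.
The second occurrence is t = 34.55 minutes.
The hands form a 70-degree angle at 34.55 minutes past 4:00.

Final answer: 34.55 minutes past 4:00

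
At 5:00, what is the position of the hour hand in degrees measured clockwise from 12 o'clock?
The hour hand moves 30 degrees per hour and 0.5 degrees per minute.
At 5:00: (5) x 30 + 0 x 0.5 = 150 + 0 = 150 degrees

Final answer: 150 degrees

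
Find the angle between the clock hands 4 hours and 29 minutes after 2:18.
First find the time 4 hours and 29 minutes after 2:18.
Total minutes: 2 x 60 + 18 + 4 x 60 + 29 = 407.
407 mod 720 = 407 minutes = 6:47.
Now compute the angle at 6:47:
Hour hand: 6 x 30 + 47 x 0.5 = 203.5 degrees
Minute hand: 47 x 6 = 282 degrees
Difference: |203.5 - 282| = 78.5 degrees
The angle is 78.5 degrees

Final answer: 78.5 degrees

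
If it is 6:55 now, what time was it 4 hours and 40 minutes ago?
Starting time: 6:55 = 415 total minutes past 12:00
Subtracting: 4 hours and 40 minutes = 280 minutes
415 - 280 = 135 minutes
= 2 hours and 15 minutes past 12:00 = 2:15

Final answer: 2:15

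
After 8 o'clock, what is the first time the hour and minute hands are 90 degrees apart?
At t minutes past 8:00, the hour hand is at 30 x 8 + 0.5t degrees and the minute hand is at 6t degrees.
The smaller angle between them is 90 degrees when |30H - 5.5t| = 90 or |30H - 5.5t| = 270.
With H = 8, solve 30 x 8 - 5.5t = +/- target for each target:
  t = (30 x 8 - 90) / 5.5 = 27.27
  t = (30 x 8 + 90) / 5.5 = 60 (outside (0, 60))
  t = (30 x 8 - 270) / 5.5 = -5.45 (outside (0, 60))
  t = (30 x 8 + 270) / 5.5 = 92.73 (outside (0, 60))
Valid solutions in (0, 60): {27.27} minutes.
The first occurrence is t = 27.27 minutes.
The hands form a 90-degree angle at 27.27 minutes past 8:00.

Final answer: 27.27 minutes past 8:00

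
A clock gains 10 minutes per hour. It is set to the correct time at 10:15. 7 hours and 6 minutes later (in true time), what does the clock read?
For every 60 true minutes, the faulty clock advances 60 + 10 = 70 minutes.
True elapsed: 7 hours and 6 minutes = 426 minutes.
Faulty clock advances: 426 x 70/60 = 497 minutes (drift: 71 minutes ahead).
Shown time: 10:15 + 497 minutes = 6:32.

Final answer: 6:32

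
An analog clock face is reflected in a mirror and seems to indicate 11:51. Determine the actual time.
Reflection across the vertical (12-6) axis maps a hand at angle A degrees to (360 - A) degrees, which sends a reading of T minutes past 12:00 to (720 - T) minutes past 12:00.
Mirror reads 11:51 = 711 minutes past 12:00.
Actual time: (720 - 711) mod 720 = 9 minutes = 12:09.

Final answer: 12:09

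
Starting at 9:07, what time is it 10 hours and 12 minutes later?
Starting time: 9:07
Adding 12 minutes to 7 minutes: 7 + 12 = 19 minutes
Adding 10 hours: 9 + 10 = 19 - 12 = 7
Final time: 7:19

Final answer: 7:19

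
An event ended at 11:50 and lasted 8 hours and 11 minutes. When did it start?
Starting time: 11:50 = 710 total minutes past 12:00
Subtracting: 8 hours and 11 minutes = 491 minutes
710 - 491 = 219 minutes
= 3 hours and 39 minutes past 12:00 = 3:39

Final answer: 3:39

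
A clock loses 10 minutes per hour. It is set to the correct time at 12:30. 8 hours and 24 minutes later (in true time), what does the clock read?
For every 60 true minutes, the faulty clock advances 60 - 10 = 50 minutes.
True elapsed: 8 hours and 24 minutes = 504 minutes.
Faulty clock advances: 504 x 50/60 = 420 minutes (drift: 84 minutes behind).
Shown time: 12:30 + 420 minutes = 7:30.

Final answer: 7:30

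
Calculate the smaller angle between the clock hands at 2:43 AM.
Hour hand position: 2 x 30 + 43 x 0.5 = 81.5 degrees
Minute hand position: 43 x 6 = 258 degrees
Difference: |81.5 - 258| = 176.5 degrees
The angle between the hands is 176.5 degrees

Final answer: 176.5 degrees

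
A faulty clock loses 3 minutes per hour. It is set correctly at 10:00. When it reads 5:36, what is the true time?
For every 60 true minutes, the faulty clock advances 57 minutes, so 1 faulty-clock minute corresponds to 60/57 true minutes.
From 10:00 to 5:36 on the faulty dial is 456 minutes.
True elapsed: 456 x 60/57 = 480 minutes = 8 hours.
True time: 10:00 + 8 hours = 6:00.

Final answer: 6:00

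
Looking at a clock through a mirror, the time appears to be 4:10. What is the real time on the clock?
Reflection across the vertical (12-6) axis maps a hand at angle A degrees to (360 - A) degrees, which sends a reading of T minutes past 12:00 to (720 - T) minutes past 12:00.
Mirror reads 4:10 = 250 minutes past 12:00.
Actual time: (720 - 250) mod 720 = 470 minutes = 7:50.

Final answer: 7:50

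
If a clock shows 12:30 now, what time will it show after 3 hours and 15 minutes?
Starting time: 12:30
Adding 15 minutes to 30 minutes: 30 + 15 = 45 minutes
Adding 3 hours: 12 + 3 = 15 - 12 = 3
Final time: 3:45

Final answer: 3:45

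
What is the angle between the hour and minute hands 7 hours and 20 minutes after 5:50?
First find the time 7 hours and 20 minutes after 5:50.
Total minutes: 5 x 60 + 50 + 7 x 60 + 20 = 790.
790 mod 720 = 70 minutes = 1:10.
Now compute the angle at 1:10:
Hour hand: 1 x 30 + 10 x 0.5 = 35 degrees
Minute hand: 10 x 6 = 60 degrees
Difference: |35 - 60| = 25 degrees
The angle is 25 degrees

Final answer: 25 degrees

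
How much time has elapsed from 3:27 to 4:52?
From 3:27 to 4:52:
(4 x 60 + 52) - (3 x 60 + 27) = 292 - 207 = 85 minutes
= 1 hour and 25 minutes

Final answer: 1 hour and 25 minutes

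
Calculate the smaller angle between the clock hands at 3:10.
Hour hand position: 3 x 30 + 10 x 0.5 = 95 degrees
Minute hand position: 10 x 6 = 60 degrees
Difference: |95 - 60| = 35 degrees
The angle between the hands is 35 degrees

Final answer: 35 degrees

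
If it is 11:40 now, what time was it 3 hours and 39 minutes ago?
Starting time: 11:40 = 700 total minutes past 12:00
Subtracting: 3 hours and 39 minutes = 219 minutes
700 - 219 = 481 minutes
= 8 hours and 1 minute past 12:00 = 8:01

Final answer: 8:01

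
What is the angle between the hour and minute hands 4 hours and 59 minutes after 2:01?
First find the time 4 hours and 59 minutes after 2:01.
Total minutes: 2 x 60 + 1 + 4 x 60 + 59 = 420.
420 mod 720 = 420 minutes = 7:00.
Now compute the angle at 7:00:
Hour hand: 7 x 30 + 0 x 0.5 = 210 degrees
Minute hand: 0 x 6 = 0 degrees
Difference: |210 - 0| = 210 degrees
Smaller angle: 360 - 210 = 150 degrees

Final answer: 150 degrees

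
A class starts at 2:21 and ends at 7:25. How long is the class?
From 2:21 to 7:25:
(7 x 60 + 25) - (2 x 60 + 21) = 445 - 141 = 304 minutes
= 5 hours and 4 minutes

Final answer: 5 hours and 4 minutes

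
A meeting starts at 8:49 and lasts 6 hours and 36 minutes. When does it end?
Starting time: 8:49
Adding 36 minutes to 49 minutes: 49 + 36 = 85 minutes = 1 hour and 25 minutes
Adding 6 hours: 8 + 6 + 1 (carry) = 15 - 12 = 3
Final time: 3:25

Final answer: 3:25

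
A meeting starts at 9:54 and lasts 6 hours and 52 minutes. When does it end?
Starting time: 9:54
Adding 52 minutes to 54 minutes: 54 + 52 = 106 minutes = 1 hour and 46 minutes
Adding 6 hours: 9 + 6 + 1 (carry) = 16 - 12 = 4
Final time: 4:46

Final answer: 4:46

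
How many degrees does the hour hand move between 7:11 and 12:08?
The hour hand moves 0.5 degrees per minute.
Time elapsed: 12:08 - 7:11 = 297 minutes
Angular displacement: 297 x 0.5 = 148.5 degrees

Final answer: 148.5 degrees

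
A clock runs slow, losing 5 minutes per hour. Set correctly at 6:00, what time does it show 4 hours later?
For every 60 true minutes, the faulty clock advances 60 - 5 = 55 minutes.
True elapsed: 4 hours = 240 minutes.
Faulty clock advances: 240 x 55/60 = 220 minutes (drift: 20 minutes behind).
Shown time: 6:00 + 220 minutes = 9:40.

Final answer: 9:40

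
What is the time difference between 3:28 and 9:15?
From 3:28 to 9:15:
(9 x 60 + 15) - (3 x 60 + 28) = 555 - 208 = 347 minutes
= 5 hours and 47 minutes

Final answer: 5 hours and 47 minutes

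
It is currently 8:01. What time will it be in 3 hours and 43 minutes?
Starting time: 8:01
Adding 43 minutes to 1 minute: 1 + 43 = 44 minutes
Adding 3 hours: 8 + 3 = 11
Final time: 11:44

Final answer: 11:44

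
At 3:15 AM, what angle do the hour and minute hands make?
Hour hand position: 3 x 30 + 15 x 0.5 = 97.5 degrees
Minute hand position: 15 x 6 = 90 degrees
Difference: |97.5 - 90| = 7.5 degrees
The angle between the hands is 7.5 degrees

Final answer: 7.5 degrees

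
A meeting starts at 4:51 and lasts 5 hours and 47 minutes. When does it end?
Starting time: 4:51
Adding 47 minutes to 51 minutes: 51 + 47 = 98 minutes = 1 hour and 38 minutes
Adding 5 hours: 4 + 5 + 1 (carry) = 10
Final time: 10:38

Final answer: 10:38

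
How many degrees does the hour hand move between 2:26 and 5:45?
The hour hand moves 0.5 degrees per minute.
Time elapsed: 5:45 - 2:26 = 199 minutes
Angular displacement: 199 x 0.5 = 99.5 degrees

Final answer: 99.5 degrees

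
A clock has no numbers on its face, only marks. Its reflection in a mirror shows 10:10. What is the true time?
Reflection across the vertical (12-6) axis maps a hand at angle A degrees to (360 - A) degrees, which sends a reading of T minutes past 12:00 to (720 - T) minutes past 12:00.
Mirror reads 10:10 = 610 minutes past 12:00.
Actual time: (720 - 610) mod 720 = 110 minutes = 1:50.

Final answer: 1:50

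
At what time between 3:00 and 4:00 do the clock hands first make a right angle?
At t minutes past 3:00, the hour hand is at 30 x 3 + 0.5t degrees and the minute hand is at 6t degrees.
The smaller angle between them is 90 degrees when |30H - 5.5t| = 90 or |30H - 5.5t| = 270.
With H = 3, solve 30 x 3 - 5.5t = +/- target for each target:
  t = (30 x 3 - 90) / 5.5 = 0 (outside (0, 60))
  t = (30 x 3 + 90) / 5.5 = 32.73
  t = (30 x 3 - 270) / 5.5 = -32.73 (outside (0, 60))
  t = (30 x 3 + 270) / 5.5 = 65.45 (outside (0, 60))
Valid solutions in (0, 60): {32.73} minutes.
First occurrence: t = 32.73 minutes.
The hands are at right angles at 32.73 minutes past 3:00.

Final answer: 32.73 minutes past 3:00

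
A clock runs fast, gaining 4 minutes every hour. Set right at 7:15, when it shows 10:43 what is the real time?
For every 60 true minutes, the faulty clock advances 64 minutes, so 1 faulty-clock minute corresponds to 60/64 true minutes.
From 7:15 to 10:43 on the faulty dial is 208 minutes.
True elapsed: 208 x 60/64 = 195 minutes = 3 hours and 15 minutes.
True time: 7:15 + 3 hours and 15 minutes = 10:30.

Final answer: 10:30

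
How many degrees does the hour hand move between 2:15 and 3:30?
The hour hand moves 0.5 degrees per minute.
Time elapsed: 3:30 - 2:15 = 75 minutes
Angular displacement: 75 x 0.5 = 37.5 degrees

Final answer: 37.5 degrees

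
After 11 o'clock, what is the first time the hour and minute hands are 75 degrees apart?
At t minutes past 11:00, the hour hand is at 30 x 11 + 0.5t degrees and the minute hand is at 6t degrees.
The smaller angle between them is 75 degrees when |30H - 5.5t| = 75 or |30H - 5.5t| = 285.
With H = 11, solve 30 x 11 - 5.5t = +/- target for each target:
  t = (30 x 11 - 75) / 5.5 = 46.36
  t = (30 x 11 + 75) / 5.5 = 73.64 (outside (0, 60))
  t = (30 x 11 - 285) / 5.5 = 8.18
  t = (30 x 11 + 285) / 5.5 = 111.82 (outside (0, 60))
Valid solutions in (0, 60): {8.18, 46.36} minutes.
The first occurrence is t = 8.18 minutes.
The hands form a 75-degree angle at 8.18 minutes past 11:00.

Final answer: 8.18 minutes past 11:00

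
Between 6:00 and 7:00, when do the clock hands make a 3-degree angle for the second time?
At t minutes past 6:00, the hour hand is at 30 x 6 + 0.5t degrees and the minute hand is at 6t degrees.
The smaller angle between them is 3 degrees when |30H - 5.5t| = 3 or |30H - 5.5t| = 357.
With H = 6, solve 30 x 6 - 5.5t = +/- target for each target:
  t = (30 x 6 - 3) / 5.5 = 32.18
  t = (30 x 6 + 3) / 5.5 = 33.27
  t = (30 x 6 - 357) / 5.5 = -32.18 (outside (0, 60))
  t = (30 x 6 + 357) / 5.5 = 97.64 (outside (0, 60))
Valid solutions in (0, 60): {32.18, 33.27} minutes.
The second occurrence is t = 33.27 minutes.
The hands form a 3-degree angle at 33.27 minutes past 6:00.

Final answer: 33.27 minutes past 6:00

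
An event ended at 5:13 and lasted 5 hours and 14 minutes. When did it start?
Starting time: 5:13 = 313 total minutes past 12:00
Subtracting: 5 hours and 14 minutes = 314 minutes
313 - 314 = -1 (negative, add 12 hours = 720) = 719 minutes
= 11 hours and 59 minutes past 12:00 = 11:59

Final answer: 11:59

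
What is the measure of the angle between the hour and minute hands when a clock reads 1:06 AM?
Hour hand position: 1 x 30 + 6 x 0.5 = 33 degrees
Minute hand position: 6 x 6 = 36 degrees
Difference: |33 - 36| = 3 degrees
The angle between the hands is 3 degrees

Final answer: 3 degrees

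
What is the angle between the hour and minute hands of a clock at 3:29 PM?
Hour hand position: 3 x 30 + 29 x 0.5 = 104.5 degrees
Minute hand position: 29 x 6 = 174 degrees
Difference: |104.5 - 174| = 69.5 degrees
The angle between the hands is 69.5 degrees

Final answer: 69.5 degrees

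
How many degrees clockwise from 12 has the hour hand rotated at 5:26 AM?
The hour hand moves 30 degrees per hour and 0.5 degrees per minute.
At 5:26: (5) x 30 + 26 x 0.5 = 150 + 13 = 163 degrees

Final answer: 163 degrees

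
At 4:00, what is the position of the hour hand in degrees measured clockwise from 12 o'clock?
The hour hand moves 30 degrees per hour and 0.5 degrees per minute.
At 4:00: (4) x 30 + 0 x 0.5 = 120 + 0 = 120 degrees

Final answer: 120 degrees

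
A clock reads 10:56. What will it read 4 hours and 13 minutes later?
Starting time: 10:56
Adding 13 minutes to 56 minutes: 56 + 13 = 69 minutes = 1 hour and 9 minutes
Adding 4 hours: 10 + 4 + 1 (carry) = 15 - 12 = 3
Final time: 3:09

Final answer: 3:09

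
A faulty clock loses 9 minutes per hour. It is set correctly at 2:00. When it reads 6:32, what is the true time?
For every 60 true minutes, the faulty clock advances 51 minutes, so 1 faulty-clock minute corresponds to 60/51 true minutes.
From 2:00 to 6:32 on the faulty dial is 272 minutes.
True elapsed: 272 x 60/51 = 320 minutes = 5 hours and 20 minutes.
True time: 2:00 + 5 hours and 20 minutes = 7:20.

Final answer: 7:20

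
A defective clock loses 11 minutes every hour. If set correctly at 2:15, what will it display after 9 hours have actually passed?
For every 60 true minutes, the faulty clock advances 60 - 11 = 49 minutes.
True elapsed: 9 hours = 540 minutes.
Faulty clock advances: 540 x 49/60 = 441 minutes (drift: 99 minutes behind).
Shown time: 2:15 + 441 minutes = 9:36.

Final answer: 9:36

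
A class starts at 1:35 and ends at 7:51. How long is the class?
From 1:35 to 7:51:
(7 x 60 + 51) - (1 x 60 + 35) = 471 - 95 = 376 minutes
= 6 hours and 16 minutes

Final answer: 6 hours and 16 minutes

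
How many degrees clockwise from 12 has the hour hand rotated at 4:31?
The hour hand moves 30 degrees per hour and 0.5 degrees per minute.
At 4:31: (4) x 30 + 31 x 0.5 = 120 + 15.5 = 135.5 degrees

Final answer: 135.5 degrees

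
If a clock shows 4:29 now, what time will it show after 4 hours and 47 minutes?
Starting time: 4:29
Adding 47 minutes to 29 minutes: 29 + 47 = 76 minutes = 1 hour and 16 minutes
Adding 4 hours: 4 + 4 + 1 (carry) = 9
Final time: 9:16

Final answer: 9:16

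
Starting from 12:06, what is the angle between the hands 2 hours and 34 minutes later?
First find the time 2 hours and 34 minutes after 12:06.
Total minutes: 12 x 60 + 6 + 2 x 60 + 34 = 880.
880 mod 720 = 160 minutes = 2:40.
Now compute the angle at 2:40:
Hour hand: 2 x 30 + 40 x 0.5 = 80 degrees
Minute hand: 40 x 6 = 240 degrees
Difference: |80 - 240| = 160 degrees
The angle is 160 degrees

Final answer: 160 degrees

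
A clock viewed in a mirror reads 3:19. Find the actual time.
Reflection across the vertical (12-6) axis maps a hand at angle A degrees to (360 - A) degrees, which sends a reading of T minutes past 12:00 to (720 - T) minutes past 12:00.
Mirror reads 3:19 = 199 minutes past 12:00.
Actual time: (720 - 199) mod 720 = 521 minutes = 8:41.

Final answer: 8:41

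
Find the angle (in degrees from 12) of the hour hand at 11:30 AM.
The hour hand moves 30 degrees per hour and 0.5 degrees per minute.
At 11:30: (11) x 30 + 30 x 0.5 = 330 + 15 = 345 degrees

Final answer: 345 degrees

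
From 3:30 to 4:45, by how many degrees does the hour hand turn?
The hour hand moves 0.5 degrees per minute.
Time elapsed: 4:45 - 3:30 = 75 minutes
Angular displacement: 75 x 0.5 = 37.5 degrees

Final answer: 37.5 degrees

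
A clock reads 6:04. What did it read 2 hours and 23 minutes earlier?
Starting time: 6:04 = 364 total minutes past 12:00
Subtracting: 2 hours and 23 minutes = 143 minutes
364 - 143 = 221 minutes
= 3 hours and 41 minutes past 12:00 = 3:41

Final answer: 3:41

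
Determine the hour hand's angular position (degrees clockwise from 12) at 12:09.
The hour hand moves 30 degrees per hour and 0.5 degrees per minute.
At 12:09: (0) x 30 + 9 x 0.5 = 0 + 4.5 = 4.5 degrees

Final answer: 4.5 degrees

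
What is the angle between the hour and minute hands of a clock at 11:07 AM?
Hour hand position: 11 x 30 + 7 x 0.5 = 333.5 degrees
Minute hand position: 7 x 6 = 42 degrees
Difference: |333.5 - 42| = 291.5 degrees
Since 291.5 > 180, the smaller angle is 360 - 291.5 = 68.5 degrees

Final answer: 68.5 degrees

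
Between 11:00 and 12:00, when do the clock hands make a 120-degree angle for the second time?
At t minutes past 11:00, the hour hand is at 30 x 11 + 0.5t degrees and the minute hand is at 6t degrees.
The smaller angle between them is 120 degrees when |30H - 5.5t| = 120 or |30H - 5.5t| = 240.
With H = 11, solve 30 x 11 - 5.5t = +/- target for each target:
  t = (30 x 11 - 120) / 5.5 = 38.18
  t = (30 x 11 + 120) / 5.5 = 81.82 (outside (0, 60))
  t = (30 x 11 - 240) / 5.5 = 16.36
  t = (30 x 11 + 240) / 5.5 = 103.64 (outside (0, 60))
Valid solutions in (0, 60): {16.36, 38.18} minutes.
The second occurrence is t = 38.18 minutes.
The hands form a 120-degree angle at 38.18 minutes past 11:00.

Final answer: 38.18 minutes past 11:00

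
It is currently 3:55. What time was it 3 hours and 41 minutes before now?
Starting time: 3:55 = 235 total minutes past 12:00
Subtracting: 3 hours and 41 minutes = 221 minutes
235 - 221 = 14 minutes
= 14 minutes past 12:00 = 12:14

Final answer: 12:14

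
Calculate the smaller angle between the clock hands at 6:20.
Hour hand position: 6 x 30 + 20 x 0.5 = 190 degrees
Minute hand position: 20 x 6 = 120 degrees
Difference: |190 - 120| = 70 degrees
The angle between the hands is 70 degrees

Final answer: 70 degrees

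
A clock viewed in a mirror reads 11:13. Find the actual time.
Reflection across the vertical (12-6) axis maps a hand at angle A degrees to (360 - A) degrees, which sends a reading of T minutes past 12:00 to (720 - T) minutes past 12:00.
Mirror reads 11:13 = 673 minutes past 12:00.
Actual time: (720 - 673) mod 720 = 47 minutes = 12:47.

Final answer: 12:47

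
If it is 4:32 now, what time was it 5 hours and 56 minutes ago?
Starting time: 4:32 = 272 total minutes past 12:00
Subtracting: 5 hours and 56 minutes = 356 minutes
272 - 356 = -84 (negative, add 12 hours = 720) = 636 minutes
= 10 hours and 36 minutes past 12:00 = 10:36

Final answer: 10:36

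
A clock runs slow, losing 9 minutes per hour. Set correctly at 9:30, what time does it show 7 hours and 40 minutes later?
For every 60 true minutes, the faulty clock advances 60 - 9 = 51 minutes.
True elapsed: 7 hours and 40 minutes = 460 minutes.
Faulty clock advances: 460 x 51/60 = 391 minutes (drift: 69 minutes behind).
Shown time: 9:30 + 391 minutes = 4:01.

Final answer: 4:01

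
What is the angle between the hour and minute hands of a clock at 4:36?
Hour hand position: 4 x 30 + 36 x 0.5 = 138 degrees
Minute hand position: 36 x 6 = 216 degrees
Difference: |138 - 216| = 78 degrees
The angle between the hands is 78 degrees

Final answer: 78 degrees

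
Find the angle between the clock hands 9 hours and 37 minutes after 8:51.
First find the time 9 hours and 37 minutes after 8:51.
Total minutes: 8 x 60 + 51 + 9 x 60 + 37 = 1108.
1108 mod 720 = 388 minutes = 6:28.
Now compute the angle at 6:28:
Hour hand: 6 x 30 + 28 x 0.5 = 194 degrees
Minute hand: 28 x 6 = 168 degrees
Difference: |194 - 168| = 26 degrees
The angle is 26 degrees

Final answer: 26 degrees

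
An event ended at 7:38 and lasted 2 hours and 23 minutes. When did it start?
Starting time: 7:38 = 458 total minutes past 12:00
Subtracting: 2 hours and 23 minutes = 143 minutes
458 - 143 = 315 minutes
= 5 hours and 15 minutes past 12:00 = 5:15

Final answer: 5:15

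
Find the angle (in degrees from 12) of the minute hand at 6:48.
The minute hand moves 6 degrees per minute.
At 6:48: 48 x 6 = 288 degrees

Final answer: 288 degrees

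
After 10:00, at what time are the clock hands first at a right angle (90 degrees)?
At t minutes past 10:00, the hour hand is at 30 x 10 + 0.5t degrees and the minute hand is at 6t degrees.
The smaller angle between them is 90 degrees when |30H - 5.5t| = 90 or |30H - 5.5t| = 270.
With H = 10, solve 30 x 10 - 5.5t = +/- target for each target:
  t = (30 x 10 - 90) / 5.5 = 38.18
  t = (30 x 10 + 90) / 5.5 = 70.91 (outside (0, 60))
  t = (30 x 10 - 270) / 5.5 = 5.45
  t = (30 x 10 + 270) / 5.5 = 103.64 (outside (0, 60))
Valid solutions in (0, 60): {5.45, 38.18} minutes.
First occurrence: t = 5.45 minutes.
The hands are at right angles at 5.45 minutes past 10:00.

Final answer: 5.45 minutes past 10:00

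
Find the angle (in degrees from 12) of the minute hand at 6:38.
The minute hand moves 6 degrees per minute.
At 6:38: 38 x 6 = 228 degrees

Final answer: 228 degrees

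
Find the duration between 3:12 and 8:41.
From 3:12 to 8:41:
(8 x 60 + 41) - (3 x 60 + 12) = 521 - 192 = 329 minutes
= 5 hours and 29 minutes

Final answer: 5 hours and 29 minutes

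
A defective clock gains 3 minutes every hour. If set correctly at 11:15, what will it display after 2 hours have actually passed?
For every 60 true minutes, the faulty clock advances 60 + 3 = 63 minutes.
True elapsed: 2 hours = 120 minutes.
Faulty clock advances: 120 x 63/60 = 126 minutes (drift: 6 minutes ahead).
Shown time: 11:15 + 126 minutes = 1:21.

Final answer: 1:21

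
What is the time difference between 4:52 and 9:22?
From 4:52 to 9:22:
(9 x 60 + 22) - (4 x 60 + 52) = 562 - 292 = 270 minutes
= 4 hours and 30 minutes

Final answer: 4 hours and 30 minutes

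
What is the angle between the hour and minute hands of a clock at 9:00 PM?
Hour hand position: 9 x 30 + 0 x 0.5 = 270 degrees
Minute hand position: 0 x 6 = 0 degrees
Difference: |270 - 0| = 270 degrees
Since 270 > 180, the smaller angle is 360 - 270 = 90 degrees

Final answer: 90 degrees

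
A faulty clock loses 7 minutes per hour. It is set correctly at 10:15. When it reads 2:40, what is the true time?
For every 60 true minutes, the faulty clock advances 53 minutes, so 1 faulty-clock minute corresponds to 60/53 true minutes.
From 10:15 to 2:40 on the faulty dial is 265 minutes.
True elapsed: 265 x 60/53 = 300 minutes = 5 hours.
True time: 10:15 + 5 hours = 3:15.

Final answer: 3:15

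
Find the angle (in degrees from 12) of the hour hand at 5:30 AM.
The hour hand moves 30 degrees per hour and 0.5 degrees per minute.
At 5:30: (5) x 30 + 30 x 0.5 = 150 + 15 = 165 degrees

Final answer: 165 degrees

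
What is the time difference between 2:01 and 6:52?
From 2:01 to 6:52:
(6 x 60 + 52) - (2 x 60 + 1) = 412 - 121 = 291 minutes
= 4 hours and 51 minutes

Final answer: 4 hours and 51 minutes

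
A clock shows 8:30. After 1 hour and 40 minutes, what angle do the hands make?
First find the time 1 hour and 40 minutes after 8:30.
Total minutes: 8 x 60 + 30 + 1 x 60 + 40 = 610.
610 mod 720 = 610 minutes = 10:10.
Now compute the angle at 10:10:
Hour hand: 10 x 30 + 10 x 0.5 = 305 degrees
Minute hand: 10 x 6 = 60 degrees
Difference: |305 - 60| = 245 degrees
Smaller angle: 360 - 245 = 115 degrees

Final answer: 115 degrees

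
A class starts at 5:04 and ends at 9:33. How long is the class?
From 5:04 to 9:33:
(9 x 60 + 33) - (5 x 60 + 4) = 573 - 304 = 269 minutes
= 4 hours and 29 minutes

Final answer: 4 hours and 29 minutes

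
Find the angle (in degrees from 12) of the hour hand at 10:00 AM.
The hour hand moves 30 degrees per hour and 0.5 degrees per minute.
At 10:00: (10) x 30 + 0 x 0.5 = 300 + 0 = 300 degrees

Final answer: 300 degrees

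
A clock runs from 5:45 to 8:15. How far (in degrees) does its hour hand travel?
The hour hand moves 0.5 degrees per minute.
Time elapsed: 8:15 - 5:45 = 150 minutes
Angular displacement: 150 x 0.5 = 75 degrees

Final answer: 75 degrees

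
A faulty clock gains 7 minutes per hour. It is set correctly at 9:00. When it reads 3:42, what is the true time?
For every 60 true minutes, the faulty clock advances 67 minutes, so 1 faulty-clock minute corresponds to 60/67 true minutes.
From 9:00 to 3:42 on the faulty dial is 402 minutes.
True elapsed: 402 x 60/67 = 360 minutes = 6 hours.
True time: 9:00 + 6 hours = 3:00.

Final answer: 3:00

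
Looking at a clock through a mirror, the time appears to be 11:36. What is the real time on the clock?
Reflection across the vertical (12-6) axis maps a hand at angle A degrees to (360 - A) degrees, which sends a reading of T minutes past 12:00 to (720 - T) minutes past 12:00.
Mirror reads 11:36 = 696 minutes past 12:00.
Actual time: (720 - 696) mod 720 = 24 minutes = 12:24.

Final answer: 12:24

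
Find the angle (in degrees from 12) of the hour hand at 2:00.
The hour hand moves 30 degrees per hour and 0.5 degrees per minute.
At 2:00: (2) x 30 + 0 x 0.5 = 60 + 0 = 60 degrees

Final answer: 60 degrees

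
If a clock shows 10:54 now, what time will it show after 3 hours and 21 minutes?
Starting time: 10:54
Adding 21 minutes to 54 minutes: 54 + 21 = 75 minutes = 1 hour and 15 minutes
Adding 3 hours: 10 + 3 + 1 (carry) = 14 - 12 = 2
Final time: 2:15

Final answer: 2:15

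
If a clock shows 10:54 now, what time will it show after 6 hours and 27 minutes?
Starting time: 10:54
Adding 27 minutes to 54 minutes: 54 + 27 = 81 minutes = 1 hour and 21 minutes
Adding 6 hours: 10 + 6 + 1 (carry) = 17 - 12 = 5
Final time: 5:21

Final answer: 5:21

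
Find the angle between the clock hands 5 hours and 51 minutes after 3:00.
First find the time 5 hours and 51 minutes after 3:00.
Total minutes: 3 x 60 + 0 + 5 x 60 + 51 = 531.
531 mod 720 = 531 minutes = 8:51.
Now compute the angle at 8:51:
Hour hand: 8 x 30 + 51 x 0.5 = 265.5 degrees
Minute hand: 51 x 6 = 306 degrees
Difference: |265.5 - 306| = 40.5 degrees
The angle is 40.5 degrees

Final answer: 40.5 degrees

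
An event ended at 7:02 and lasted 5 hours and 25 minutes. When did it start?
Starting time: 7:02 = 422 total minutes past 12:00
Subtracting: 5 hours and 25 minutes = 325 minutes
422 - 325 = 97 minutes
= 1 hour and 37 minutes past 12:00 = 1:37

Final answer: 1:37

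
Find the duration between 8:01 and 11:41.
From 8:01 to 11:41:
(11 x 60 + 41) - (8 x 60 + 1) = 701 - 481 = 220 minutes
= 3 hours and 40 minutes

Final answer: 3 hours and 40 minutes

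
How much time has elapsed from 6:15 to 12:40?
From 6:15 to 12:40:
(12 x 60 + 40) - (6 x 60 + 15) = 760 - 375 = 385 minutes
= 6 hours and 25 minutes

Final answer: 6 hours and 25 minutes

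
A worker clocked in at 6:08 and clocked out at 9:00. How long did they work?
From 6:08 to 9:00:
(9 x 60 + 0) - (6 x 60 + 8) = 540 - 368 = 172 minutes
= 2 hours and 52 minutes

Final answer: 2 hours and 52 minutes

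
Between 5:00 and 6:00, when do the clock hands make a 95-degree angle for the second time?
At t minutes past 5:00, the hour hand is at 30 x 5 + 0.5t degrees and the minute hand is at 6t degrees.
The smaller angle between them is 95 degrees when |30H - 5.5t| = 95 or |30H - 5.5t| = 265.
With H = 5, solve 30 x 5 - 5.5t = +/- target for each target:
  t = (30 x 5 - 95) / 5.5 = 10
  t = (30 x 5 + 95) / 5.5 = 44.55
  t = (30 x 5 - 265) / 5.5 = -20.91 (outside (0, 60))
  t = (30 x 5 + 265) / 5.5 = 75.45 (outside (0, 60))
Valid solutions in (0, 60): {10, 44.55} minutes.
The second occurrence is t = 44.55 minutes.
The hands form a 95-degree angle at 44.55 minutes past 5:00.

Final answer: 44.55 minutes past 5:00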